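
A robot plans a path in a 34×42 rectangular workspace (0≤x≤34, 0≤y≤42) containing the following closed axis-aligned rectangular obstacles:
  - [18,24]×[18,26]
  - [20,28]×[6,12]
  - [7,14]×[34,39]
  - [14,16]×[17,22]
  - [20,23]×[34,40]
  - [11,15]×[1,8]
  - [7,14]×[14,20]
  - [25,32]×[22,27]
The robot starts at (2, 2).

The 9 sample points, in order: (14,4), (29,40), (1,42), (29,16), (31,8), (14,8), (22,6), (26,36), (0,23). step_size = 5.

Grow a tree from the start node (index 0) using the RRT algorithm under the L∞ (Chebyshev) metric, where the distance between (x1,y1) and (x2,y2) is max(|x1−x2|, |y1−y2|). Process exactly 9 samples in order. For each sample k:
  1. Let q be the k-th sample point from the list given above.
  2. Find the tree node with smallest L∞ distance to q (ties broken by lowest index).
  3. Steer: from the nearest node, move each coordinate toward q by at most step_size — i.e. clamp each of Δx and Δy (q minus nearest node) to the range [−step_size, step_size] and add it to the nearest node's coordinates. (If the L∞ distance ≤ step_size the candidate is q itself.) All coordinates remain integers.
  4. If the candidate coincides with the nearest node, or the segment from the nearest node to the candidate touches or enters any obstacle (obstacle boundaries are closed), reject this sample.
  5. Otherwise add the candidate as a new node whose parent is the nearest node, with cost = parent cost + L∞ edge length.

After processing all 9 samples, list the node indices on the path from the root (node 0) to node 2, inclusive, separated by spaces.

Path: 0 1 2

1. q=(14,4) nearest=0 d=12 new=(7,4) → add node 1 parent=0 cost=5
2. q=(29,40) nearest=1 d=36 new=(12,9) → blocked by [11,15]×[1,8], reject
3. q=(1,42) nearest=1 d=38 new=(2,9) → add node 2 parent=1 cost=10
4. q=(29,16) nearest=1 d=22 new=(12,9) → blocked by [11,15]×[1,8], reject
5. q=(31,8) nearest=1 d=24 new=(12,8) → blocked by [11,15]×[1,8], reject
6. q=(14,8) nearest=1 d=7 new=(12,8) → blocked by [11,15]×[1,8], reject
7. q=(22,6) nearest=1 d=15 new=(12,6) → blocked by [11,15]×[1,8], reject
8. q=(26,36) nearest=2 d=27 new=(7,14) → blocked by [7,14]×[14,20], reject
9. q=(0,23) nearest=2 d=14 new=(0,14) → add node 3 parent=2 cost=15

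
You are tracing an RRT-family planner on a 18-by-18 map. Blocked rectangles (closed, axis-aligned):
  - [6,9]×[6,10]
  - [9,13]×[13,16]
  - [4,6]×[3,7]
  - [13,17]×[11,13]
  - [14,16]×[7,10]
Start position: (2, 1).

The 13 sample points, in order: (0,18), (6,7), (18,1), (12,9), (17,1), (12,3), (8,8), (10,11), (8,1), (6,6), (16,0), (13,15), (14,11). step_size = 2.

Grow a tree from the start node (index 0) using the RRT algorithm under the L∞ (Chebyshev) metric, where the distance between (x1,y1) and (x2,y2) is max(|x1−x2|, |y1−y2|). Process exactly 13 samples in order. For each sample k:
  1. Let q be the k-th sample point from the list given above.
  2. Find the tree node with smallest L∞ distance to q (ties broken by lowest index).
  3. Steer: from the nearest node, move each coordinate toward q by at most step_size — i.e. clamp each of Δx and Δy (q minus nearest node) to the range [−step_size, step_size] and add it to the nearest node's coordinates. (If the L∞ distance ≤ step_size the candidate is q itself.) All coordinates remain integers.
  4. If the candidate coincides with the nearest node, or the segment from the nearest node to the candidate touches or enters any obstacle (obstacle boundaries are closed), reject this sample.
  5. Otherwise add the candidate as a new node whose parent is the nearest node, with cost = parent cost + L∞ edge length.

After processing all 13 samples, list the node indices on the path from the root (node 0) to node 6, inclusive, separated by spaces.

1. q=(0,18) nearest=0 d=17 new=(0,3) → add node 1 parent=0 cost=2
2. q=(6,7) nearest=0 d=6 new=(4,3) → blocked by [4,6]×[3,7], reject
3. q=(18,1) nearest=0 d=16 new=(4,1) → add node 2 parent=0 cost=2
4. q=(12,9) nearest=2 d=8 new=(6,3) → blocked by [4,6]×[3,7], reject
5. q=(17,1) nearest=2 d=13 new=(6,1) → add node 3 parent=2 cost=4
6. q=(12,3) nearest=3 d=6 new=(8,3) → add node 4 parent=3 cost=6
7. q=(8,8) nearest=4 d=5 new=(8,5) → add node 5 parent=4 cost=8
8. q=(10,11) nearest=5 d=6 new=(10,7) → blocked by [6,9]×[6,10], reject
9. q=(8,1) nearest=3 d=2 new=(8,1) → add node 6 parent=3 cost=6
10. q=(6,6) nearest=5 d=2 new=(6,6) → blocked by [6,9]×[6,10], reject
11. q=(16,0) nearest=4 d=8 new=(10,1) → add node 7 parent=4 cost=8
12. q=(13,15) nearest=5 d=10 new=(10,7) → blocked by [6,9]×[6,10], reject
13. q=(14,11) nearest=5 d=6 new=(10,7) → blocked by [6,9]×[6,10], reject

Path: 0 2 3 6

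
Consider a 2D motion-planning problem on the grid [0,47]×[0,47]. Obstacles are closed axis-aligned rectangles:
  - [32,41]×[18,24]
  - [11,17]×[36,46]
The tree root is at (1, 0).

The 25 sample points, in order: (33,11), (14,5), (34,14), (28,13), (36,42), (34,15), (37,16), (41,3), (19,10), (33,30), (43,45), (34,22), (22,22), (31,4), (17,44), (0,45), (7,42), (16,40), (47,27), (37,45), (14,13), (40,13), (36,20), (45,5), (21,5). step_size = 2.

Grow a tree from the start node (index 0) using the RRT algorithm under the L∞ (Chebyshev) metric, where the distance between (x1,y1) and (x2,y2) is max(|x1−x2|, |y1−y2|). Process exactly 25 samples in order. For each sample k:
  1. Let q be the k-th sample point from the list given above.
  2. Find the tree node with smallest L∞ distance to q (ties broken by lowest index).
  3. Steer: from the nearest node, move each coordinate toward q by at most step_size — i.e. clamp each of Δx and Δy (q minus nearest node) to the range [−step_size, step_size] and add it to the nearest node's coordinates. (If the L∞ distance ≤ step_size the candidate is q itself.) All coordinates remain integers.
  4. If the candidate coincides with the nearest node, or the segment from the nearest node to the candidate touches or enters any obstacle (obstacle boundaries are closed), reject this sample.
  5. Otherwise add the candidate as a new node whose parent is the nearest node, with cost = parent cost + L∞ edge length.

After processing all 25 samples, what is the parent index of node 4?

Parent of node 4: 3

1. q=(33,11) nearest=0 d=32 new=(3,2) → add node 1 parent=0 cost=2
2. q=(14,5) nearest=1 d=11 new=(5,4) → add node 2 parent=1 cost=4
3. q=(34,14) nearest=2 d=29 new=(7,6) → add node 3 parent=2 cost=6
4. q=(28,13) nearest=3 d=21 new=(9,8) → add node 4 parent=3 cost=8
5. q=(36,42) nearest=4 d=34 new=(11,10) → add node 5 parent=4 cost=10
6. q=(34,15) nearest=5 d=23 new=(13,12) → add node 6 parent=5 cost=12
7. q=(37,16) nearest=6 d=24 new=(15,14) → add node 7 parent=6 cost=14
8. q=(41,3) nearest=7 d=26 new=(17,12) → add node 8 parent=7 cost=16
9. q=(19,10) nearest=8 d=2 new=(19,10) → add node 9 parent=8 cost=18
10. q=(33,30) nearest=7 d=18 new=(17,16) → add node 10 parent=7 cost=16
11. q=(43,45) nearest=10 d=29 new=(19,18) → add node 11 parent=10 cost=18
12. q=(34,22) nearest=9 d=15 new=(21,12) → add node 12 parent=9 cost=20
13. q=(22,22) nearest=11 d=4 new=(21,20) → add node 13 parent=11 cost=20
14. q=(31,4) nearest=12 d=10 new=(23,10) → add node 14 parent=12 cost=22
15. q=(17,44) nearest=13 d=24 new=(19,22) → add node 15 parent=13 cost=22
16. q=(0,45) nearest=15 d=23 new=(17,24) → add node 16 parent=15 cost=24
17. q=(7,42) nearest=16 d=18 new=(15,26) → add node 17 parent=16 cost=26
18. q=(16,40) nearest=17 d=14 new=(16,28) → add node 18 parent=17 cost=28
19. q=(47,27) nearest=14 d=24 new=(25,12) → add node 19 parent=14 cost=24
20. q=(37,45) nearest=16 d=21 new=(19,26) → add node 20 parent=16 cost=26
21. q=(14,13) nearest=6 d=1 new=(14,13) → add node 21 parent=6 cost=13
22. q=(40,13) nearest=19 d=15 new=(27,13) → add node 22 parent=19 cost=26
23. q=(36,20) nearest=22 d=9 new=(29,15) → add node 23 parent=22 cost=28
24. q=(45,5) nearest=23 d=16 new=(31,13) → add node 24 parent=23 cost=30
25. q=(21,5) nearest=9 d=5 new=(21,8) → add node 25 parent=9 cost=20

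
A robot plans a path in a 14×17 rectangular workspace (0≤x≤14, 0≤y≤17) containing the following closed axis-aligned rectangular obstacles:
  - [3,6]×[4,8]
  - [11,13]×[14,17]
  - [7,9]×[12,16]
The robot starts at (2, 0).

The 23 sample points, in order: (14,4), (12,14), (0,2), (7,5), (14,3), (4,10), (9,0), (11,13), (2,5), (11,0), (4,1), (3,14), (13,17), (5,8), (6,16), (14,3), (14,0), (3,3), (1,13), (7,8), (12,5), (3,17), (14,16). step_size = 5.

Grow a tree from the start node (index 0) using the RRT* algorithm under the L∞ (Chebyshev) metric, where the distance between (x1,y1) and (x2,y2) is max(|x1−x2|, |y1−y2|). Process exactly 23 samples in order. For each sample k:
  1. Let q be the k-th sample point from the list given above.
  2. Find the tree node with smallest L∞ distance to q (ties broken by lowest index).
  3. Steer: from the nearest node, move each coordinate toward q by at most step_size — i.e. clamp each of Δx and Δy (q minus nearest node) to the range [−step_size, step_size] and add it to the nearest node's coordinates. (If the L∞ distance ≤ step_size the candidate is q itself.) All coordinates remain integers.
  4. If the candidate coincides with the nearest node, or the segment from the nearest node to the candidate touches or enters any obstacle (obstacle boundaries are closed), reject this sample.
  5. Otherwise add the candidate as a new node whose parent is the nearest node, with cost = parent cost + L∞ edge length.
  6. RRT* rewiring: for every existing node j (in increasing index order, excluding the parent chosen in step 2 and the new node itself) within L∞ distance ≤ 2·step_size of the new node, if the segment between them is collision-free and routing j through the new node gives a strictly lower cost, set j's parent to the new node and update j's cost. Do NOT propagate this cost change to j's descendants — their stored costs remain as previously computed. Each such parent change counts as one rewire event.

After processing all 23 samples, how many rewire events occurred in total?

1. q=(14,4) nearest=0 d=12 new=(7,4) → add node 1 parent=0 cost=5
2. q=(12,14) nearest=1 d=10 new=(12,9) → add node 2 parent=1 cost=10
3. q=(0,2) nearest=0 d=2 new=(0,2) → add node 3 parent=0 cost=2
4. q=(7,5) nearest=1 d=1 new=(7,5) → add node 4 parent=1 cost=6
5. q=(14,3) nearest=2 d=6 new=(14,4) → add node 5 parent=2 cost=15
6. q=(4,10) nearest=4 d=5 new=(4,10) → blocked by [3,6]×[4,8], reject
7. q=(9,0) nearest=1 d=4 new=(9,0) → add node 6 parent=1 cost=9; rewire 5→6 (14<15)
8. q=(11,13) nearest=2 d=4 new=(11,13) → add node 7 parent=2 cost=14
9. q=(2,5) nearest=3 d=3 new=(2,5) → add node 8 parent=3 cost=5
10. q=(11,0) nearest=6 d=2 new=(11,0) → add node 9 parent=6 cost=11
11. q=(4,1) nearest=0 d=2 new=(4,1) → add node 10 parent=0 cost=2; rewire 5→10 (12<14); rewire 6→10 (7<9); rewire 9→10 (9<11)
12. q=(3,14) nearest=7 d=8 new=(6,14) → blocked by [7,9]×[12,16], reject
13. q=(13,17) nearest=7 d=4 new=(13,17) → blocked by [11,13]×[14,17], reject
14. q=(5,8) nearest=4 d=3 new=(5,8) → blocked by [3,6]×[4,8], reject
15. q=(6,16) nearest=7 d=5 new=(6,16) → blocked by [7,9]×[12,16], reject
16. q=(14,3) nearest=5 d=1 new=(14,3) → add node 11 parent=5 cost=13
17. q=(14,0) nearest=9 d=3 new=(14,0) → add node 12 parent=9 cost=12
18. q=(3,3) nearest=8 d=2 new=(3,3) → add node 13 parent=8 cost=7
19. q=(1,13) nearest=4 d=8 new=(2,10) → blocked by [3,6]×[4,8], reject
20. q=(7,8) nearest=4 d=3 new=(7,8) → add node 14 parent=4 cost=9
21. q=(12,5) nearest=5 d=2 new=(12,5) → add node 15 parent=5 cost=14
22. q=(3,17) nearest=7 d=8 new=(6,17) → blocked by [7,9]×[12,16], reject
23. q=(14,16) nearest=7 d=3 new=(14,16) → blocked by [11,13]×[14,17], reject

Rewire events: 4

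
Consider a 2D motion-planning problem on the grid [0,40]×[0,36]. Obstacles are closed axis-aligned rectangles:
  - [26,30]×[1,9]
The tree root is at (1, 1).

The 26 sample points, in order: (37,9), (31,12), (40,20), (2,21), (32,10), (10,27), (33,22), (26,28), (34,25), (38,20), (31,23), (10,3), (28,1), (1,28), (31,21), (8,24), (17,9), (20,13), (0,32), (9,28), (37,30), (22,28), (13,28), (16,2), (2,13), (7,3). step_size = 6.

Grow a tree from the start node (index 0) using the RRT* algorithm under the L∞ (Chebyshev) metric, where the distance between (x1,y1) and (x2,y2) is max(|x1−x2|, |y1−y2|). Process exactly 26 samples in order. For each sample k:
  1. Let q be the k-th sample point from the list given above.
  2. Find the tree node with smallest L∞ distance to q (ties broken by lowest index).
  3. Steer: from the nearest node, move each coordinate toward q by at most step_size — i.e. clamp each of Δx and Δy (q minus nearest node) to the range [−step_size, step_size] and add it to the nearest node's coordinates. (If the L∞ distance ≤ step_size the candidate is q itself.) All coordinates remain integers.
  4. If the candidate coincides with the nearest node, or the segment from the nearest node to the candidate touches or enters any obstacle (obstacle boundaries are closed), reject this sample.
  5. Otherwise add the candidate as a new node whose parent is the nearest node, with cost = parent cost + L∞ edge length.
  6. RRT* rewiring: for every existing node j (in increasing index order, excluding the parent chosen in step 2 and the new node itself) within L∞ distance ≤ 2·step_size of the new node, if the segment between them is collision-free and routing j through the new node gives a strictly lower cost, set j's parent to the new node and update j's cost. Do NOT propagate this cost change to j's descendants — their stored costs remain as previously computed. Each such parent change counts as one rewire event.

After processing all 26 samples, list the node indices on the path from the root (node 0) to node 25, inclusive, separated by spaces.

Path: 0 1 12 25

1. q=(37,9) nearest=0 d=36 new=(7,7) → add node 1 parent=0 cost=6
2. q=(31,12) nearest=1 d=24 new=(13,12) → add node 2 parent=1 cost=12
3. q=(40,20) nearest=2 d=27 new=(19,18) → add node 3 parent=2 cost=18
4. q=(2,21) nearest=2 d=11 new=(7,18) → add node 4 parent=2 cost=18
5. q=(32,10) nearest=3 d=13 new=(25,12) → add node 5 parent=3 cost=24
6. q=(10,27) nearest=3 d=9 new=(13,24) → add node 6 parent=3 cost=24
7. q=(33,22) nearest=5 d=10 new=(31,18) → add node 7 parent=5 cost=30
8. q=(26,28) nearest=3 d=10 new=(25,24) → add node 8 parent=3 cost=24
9. q=(34,25) nearest=7 d=7 new=(34,24) → add node 9 parent=7 cost=36
10. q=(38,20) nearest=9 d=4 new=(38,20) → add node 10 parent=9 cost=40
11. q=(31,23) nearest=9 d=3 new=(31,23) → add node 11 parent=9 cost=39
12. q=(10,3) nearest=1 d=4 new=(10,3) → add node 12 parent=1 cost=10
13. q=(28,1) nearest=5 d=11 new=(28,6) → blocked by [26,30]×[1,9], reject
14. q=(1,28) nearest=4 d=10 new=(1,24) → add node 13 parent=4 cost=24
15. q=(31,21) nearest=11 d=2 new=(31,21) → add node 14 parent=11 cost=41
16. q=(8,24) nearest=6 d=5 new=(8,24) → add node 15 parent=6 cost=29
17. q=(17,9) nearest=2 d=4 new=(17,9) → add node 16 parent=2 cost=16
18. q=(20,13) nearest=16 d=4 new=(20,13) → add node 17 parent=16 cost=20; rewire 11→17 (31<39); rewire 14→17 (31<41)
19. q=(0,32) nearest=13 d=8 new=(0,30) → add node 18 parent=13 cost=30
20. q=(9,28) nearest=6 d=4 new=(9,28) → add node 19 parent=6 cost=28
21. q=(37,30) nearest=9 d=6 new=(37,30) → add node 20 parent=9 cost=42
22. q=(22,28) nearest=8 d=4 new=(22,28) → add node 21 parent=8 cost=28
23. q=(13,28) nearest=6 d=4 new=(13,28) → add node 22 parent=6 cost=28
24. q=(16,2) nearest=12 d=6 new=(16,2) → add node 23 parent=12 cost=16
25. q=(2,13) nearest=4 d=5 new=(2,13) → add node 24 parent=4 cost=23
26. q=(7,3) nearest=12 d=3 new=(7,3) → add node 25 parent=12 cost=13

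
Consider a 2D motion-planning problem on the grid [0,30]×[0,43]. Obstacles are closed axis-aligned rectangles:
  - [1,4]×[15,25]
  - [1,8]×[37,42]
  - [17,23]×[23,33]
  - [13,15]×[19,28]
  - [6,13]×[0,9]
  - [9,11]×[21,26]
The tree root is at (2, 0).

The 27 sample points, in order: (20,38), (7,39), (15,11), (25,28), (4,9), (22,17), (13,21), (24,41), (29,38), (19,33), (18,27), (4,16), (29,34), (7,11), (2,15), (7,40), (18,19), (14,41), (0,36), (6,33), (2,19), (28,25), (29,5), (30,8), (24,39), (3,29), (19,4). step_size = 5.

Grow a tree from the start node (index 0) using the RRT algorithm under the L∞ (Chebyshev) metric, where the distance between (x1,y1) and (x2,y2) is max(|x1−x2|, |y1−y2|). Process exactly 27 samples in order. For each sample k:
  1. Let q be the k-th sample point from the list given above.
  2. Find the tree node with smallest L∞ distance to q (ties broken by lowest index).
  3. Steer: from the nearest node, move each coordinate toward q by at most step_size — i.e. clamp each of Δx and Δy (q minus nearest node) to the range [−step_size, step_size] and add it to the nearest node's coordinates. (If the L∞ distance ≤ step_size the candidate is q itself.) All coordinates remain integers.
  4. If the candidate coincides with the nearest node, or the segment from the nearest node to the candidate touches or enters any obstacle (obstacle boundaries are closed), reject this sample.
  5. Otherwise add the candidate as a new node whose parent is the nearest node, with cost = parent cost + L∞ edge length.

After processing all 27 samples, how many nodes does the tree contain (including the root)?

1. q=(20,38) nearest=0 d=38 new=(7,5) → blocked by [6,13]×[0,9], reject
2. q=(7,39) nearest=0 d=39 new=(7,5) → blocked by [6,13]×[0,9], reject
3. q=(15,11) nearest=0 d=13 new=(7,5) → blocked by [6,13]×[0,9], reject
4. q=(25,28) nearest=0 d=28 new=(7,5) → blocked by [6,13]×[0,9], reject
5. q=(4,9) nearest=0 d=9 new=(4,5) → add node 1 parent=0 cost=5
6. q=(22,17) nearest=1 d=18 new=(9,10) → blocked by [6,13]×[0,9], reject
7. q=(13,21) nearest=1 d=16 new=(9,10) → blocked by [6,13]×[0,9], reject
8. q=(24,41) nearest=1 d=36 new=(9,10) → blocked by [6,13]×[0,9], reject
9. q=(29,38) nearest=1 d=33 new=(9,10) → blocked by [6,13]×[0,9], reject
10. q=(19,33) nearest=1 d=28 new=(9,10) → blocked by [6,13]×[0,9], reject
11. q=(18,27) nearest=1 d=22 new=(9,10) → blocked by [6,13]×[0,9], reject
12. q=(4,16) nearest=1 d=11 new=(4,10) → add node 2 parent=1 cost=10
13. q=(29,34) nearest=2 d=25 new=(9,15) → add node 3 parent=2 cost=15
14. q=(7,11) nearest=2 d=3 new=(7,11) → add node 4 parent=2 cost=13
15. q=(2,15) nearest=2 d=5 new=(2,15) → blocked by [1,4]×[15,25], reject
16. q=(7,40) nearest=3 d=25 new=(7,20) → add node 5 parent=3 cost=20
17. q=(18,19) nearest=3 d=9 new=(14,19) → blocked by [13,15]×[19,28], reject
18. q=(14,41) nearest=5 d=21 new=(12,25) → blocked by [9,11]×[21,26], reject
19. q=(0,36) nearest=5 d=16 new=(2,25) → blocked by [1,4]×[15,25], reject
20. q=(6,33) nearest=5 d=13 new=(6,25) → add node 6 parent=5 cost=25
21. q=(2,19) nearest=5 d=5 new=(2,19) → blocked by [1,4]×[15,25], reject
22. q=(28,25) nearest=3 d=19 new=(14,20) → blocked by [13,15]×[19,28], reject
23. q=(29,5) nearest=3 d=20 new=(14,10) → add node 7 parent=3 cost=20
24. q=(30,8) nearest=7 d=16 new=(19,8) → add node 8 parent=7 cost=25
25. q=(24,39) nearest=6 d=18 new=(11,30) → add node 9 parent=6 cost=30
26. q=(3,29) nearest=6 d=4 new=(3,29) → add node 10 parent=6 cost=29
27. q=(19,4) nearest=8 d=4 new=(19,4) → add node 11 parent=8 cost=29

Node count: 12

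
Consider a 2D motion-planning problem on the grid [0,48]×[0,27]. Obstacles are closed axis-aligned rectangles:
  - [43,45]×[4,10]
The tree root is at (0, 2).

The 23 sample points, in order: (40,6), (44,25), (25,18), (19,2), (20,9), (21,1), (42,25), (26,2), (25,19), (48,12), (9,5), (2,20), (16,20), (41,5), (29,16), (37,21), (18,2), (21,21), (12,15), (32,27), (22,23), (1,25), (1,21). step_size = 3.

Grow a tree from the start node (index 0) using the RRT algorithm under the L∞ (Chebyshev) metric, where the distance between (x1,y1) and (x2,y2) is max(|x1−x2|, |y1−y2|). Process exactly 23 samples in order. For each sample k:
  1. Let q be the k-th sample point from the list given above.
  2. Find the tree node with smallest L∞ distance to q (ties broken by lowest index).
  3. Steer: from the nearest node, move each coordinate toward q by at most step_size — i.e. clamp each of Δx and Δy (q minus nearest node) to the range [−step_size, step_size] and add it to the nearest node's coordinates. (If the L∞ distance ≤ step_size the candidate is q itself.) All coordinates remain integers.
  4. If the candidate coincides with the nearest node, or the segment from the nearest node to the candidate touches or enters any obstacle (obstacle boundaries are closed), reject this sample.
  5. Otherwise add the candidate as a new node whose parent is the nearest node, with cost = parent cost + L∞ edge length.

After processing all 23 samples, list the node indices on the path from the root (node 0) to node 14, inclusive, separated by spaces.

1. q=(40,6) nearest=0 d=40 new=(3,5) → add node 1 parent=0 cost=3
2. q=(44,25) nearest=1 d=41 new=(6,8) → add node 2 parent=1 cost=6
3. q=(25,18) nearest=2 d=19 new=(9,11) → add node 3 parent=2 cost=9
4. q=(19,2) nearest=3 d=10 new=(12,8) → add node 4 parent=3 cost=12
5. q=(20,9) nearest=4 d=8 new=(15,9) → add node 5 parent=4 cost=15
6. q=(21,1) nearest=5 d=8 new=(18,6) → add node 6 parent=5 cost=18
7. q=(42,25) nearest=6 d=24 new=(21,9) → add node 7 parent=6 cost=21
8. q=(26,2) nearest=7 d=7 new=(24,6) → add node 8 parent=7 cost=24
9. q=(25,19) nearest=5 d=10 new=(18,12) → add node 9 parent=5 cost=18
10. q=(48,12) nearest=8 d=24 new=(27,9) → add node 10 parent=8 cost=27
11. q=(9,5) nearest=2 d=3 new=(9,5) → add node 11 parent=2 cost=9
12. q=(2,20) nearest=3 d=9 new=(6,14) → add node 12 parent=3 cost=12
13. q=(16,20) nearest=9 d=8 new=(16,15) → add node 13 parent=9 cost=21
14. q=(41,5) nearest=10 d=14 new=(30,6) → add node 14 parent=10 cost=30
15. q=(29,16) nearest=10 d=7 new=(29,12) → add node 15 parent=10 cost=30
16. q=(37,21) nearest=15 d=9 new=(32,15) → add node 16 parent=15 cost=33
17. q=(18,2) nearest=6 d=4 new=(18,3) → add node 17 parent=6 cost=21
18. q=(21,21) nearest=13 d=6 new=(19,18) → add node 18 parent=13 cost=24
19. q=(12,15) nearest=3 d=4 new=(12,14) → add node 19 parent=3 cost=12
20. q=(32,27) nearest=16 d=12 new=(32,18) → add node 20 parent=16 cost=36
21. q=(22,23) nearest=18 d=5 new=(22,21) → add node 21 parent=18 cost=27
22. q=(1,25) nearest=12 d=11 new=(3,17) → add node 22 parent=12 cost=15
23. q=(1,21) nearest=22 d=4 new=(1,20) → add node 23 parent=22 cost=18

Path: 0 1 2 3 4 5 6 7 8 10 14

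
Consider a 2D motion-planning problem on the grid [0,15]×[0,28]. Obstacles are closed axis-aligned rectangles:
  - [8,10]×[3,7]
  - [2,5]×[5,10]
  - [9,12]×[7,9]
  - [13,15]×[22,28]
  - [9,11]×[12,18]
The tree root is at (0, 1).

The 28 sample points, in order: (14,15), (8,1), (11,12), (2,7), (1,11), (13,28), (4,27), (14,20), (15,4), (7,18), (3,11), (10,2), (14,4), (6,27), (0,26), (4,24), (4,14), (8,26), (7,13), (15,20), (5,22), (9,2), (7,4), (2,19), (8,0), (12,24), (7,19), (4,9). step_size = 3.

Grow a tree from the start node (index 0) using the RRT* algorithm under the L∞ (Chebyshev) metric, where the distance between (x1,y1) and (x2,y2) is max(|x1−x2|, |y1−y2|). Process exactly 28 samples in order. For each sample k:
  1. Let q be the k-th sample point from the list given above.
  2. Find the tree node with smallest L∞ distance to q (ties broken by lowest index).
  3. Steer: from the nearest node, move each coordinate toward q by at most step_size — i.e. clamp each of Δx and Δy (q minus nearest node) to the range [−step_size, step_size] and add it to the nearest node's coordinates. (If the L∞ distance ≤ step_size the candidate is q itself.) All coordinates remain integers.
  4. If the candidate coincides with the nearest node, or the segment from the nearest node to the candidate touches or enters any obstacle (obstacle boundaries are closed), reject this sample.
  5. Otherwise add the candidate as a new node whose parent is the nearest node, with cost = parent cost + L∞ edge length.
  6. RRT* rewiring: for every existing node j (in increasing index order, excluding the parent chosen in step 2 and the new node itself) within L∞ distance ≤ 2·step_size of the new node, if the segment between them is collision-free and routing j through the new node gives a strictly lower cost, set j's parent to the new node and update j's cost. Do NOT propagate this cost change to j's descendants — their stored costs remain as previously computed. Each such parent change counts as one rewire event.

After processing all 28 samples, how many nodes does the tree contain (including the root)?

1. q=(14,15) nearest=0 d=14 new=(3,4) → add node 1 parent=0 cost=3
2. q=(8,1) nearest=1 d=5 new=(6,1) → add node 2 parent=1 cost=6
3. q=(11,12) nearest=1 d=8 new=(6,7) → blocked by [2,5]×[5,10], reject
4. q=(2,7) nearest=1 d=3 new=(2,7) → blocked by [2,5]×[5,10], reject
5. q=(1,11) nearest=1 d=7 new=(1,7) → blocked by [2,5]×[5,10], reject
6. q=(13,28) nearest=1 d=24 new=(6,7) → blocked by [2,5]×[5,10], reject
7. q=(4,27) nearest=1 d=23 new=(4,7) → blocked by [2,5]×[5,10], reject
8. q=(14,20) nearest=1 d=16 new=(6,7) → blocked by [2,5]×[5,10], reject
9. q=(15,4) nearest=2 d=9 new=(9,4) → blocked by [8,10]×[3,7], reject
10. q=(7,18) nearest=1 d=14 new=(6,7) → blocked by [2,5]×[5,10], reject
11. q=(3,11) nearest=1 d=7 new=(3,7) → blocked by [2,5]×[5,10], reject
12. q=(10,2) nearest=2 d=4 new=(9,2) → add node 3 parent=2 cost=9
13. q=(14,4) nearest=3 d=5 new=(12,4) → add node 4 parent=3 cost=12
14. q=(6,27) nearest=1 d=23 new=(6,7) → blocked by [2,5]×[5,10], reject
15. q=(0,26) nearest=1 d=22 new=(0,7) → blocked by [2,5]×[5,10], reject
16. q=(4,24) nearest=1 d=20 new=(4,7) → blocked by [2,5]×[5,10], reject
17. q=(4,14) nearest=1 d=10 new=(4,7) → blocked by [2,5]×[5,10], reject
18. q=(8,26) nearest=1 d=22 new=(6,7) → blocked by [2,5]×[5,10], reject
19. q=(7,13) nearest=1 d=9 new=(6,7) → blocked by [2,5]×[5,10], reject
20. q=(15,20) nearest=1 d=16 new=(6,7) → blocked by [2,5]×[5,10], reject
21. q=(5,22) nearest=1 d=18 new=(5,7) → blocked by [2,5]×[5,10], reject
22. q=(9,2) nearest=3 d=0 → coincident, reject
23. q=(7,4) nearest=3 d=2 new=(7,4) → blocked by [8,10]×[3,7], reject
24. q=(2,19) nearest=1 d=15 new=(2,7) → blocked by [2,5]×[5,10], reject
25. q=(8,0) nearest=2 d=2 new=(8,0) → add node 5 parent=2 cost=8
26. q=(12,24) nearest=1 d=20 new=(6,7) → blocked by [2,5]×[5,10], reject
27. q=(7,19) nearest=1 d=15 new=(6,7) → blocked by [2,5]×[5,10], reject
28. q=(4,9) nearest=1 d=5 new=(4,7) → blocked by [2,5]×[5,10], reject

Node count: 6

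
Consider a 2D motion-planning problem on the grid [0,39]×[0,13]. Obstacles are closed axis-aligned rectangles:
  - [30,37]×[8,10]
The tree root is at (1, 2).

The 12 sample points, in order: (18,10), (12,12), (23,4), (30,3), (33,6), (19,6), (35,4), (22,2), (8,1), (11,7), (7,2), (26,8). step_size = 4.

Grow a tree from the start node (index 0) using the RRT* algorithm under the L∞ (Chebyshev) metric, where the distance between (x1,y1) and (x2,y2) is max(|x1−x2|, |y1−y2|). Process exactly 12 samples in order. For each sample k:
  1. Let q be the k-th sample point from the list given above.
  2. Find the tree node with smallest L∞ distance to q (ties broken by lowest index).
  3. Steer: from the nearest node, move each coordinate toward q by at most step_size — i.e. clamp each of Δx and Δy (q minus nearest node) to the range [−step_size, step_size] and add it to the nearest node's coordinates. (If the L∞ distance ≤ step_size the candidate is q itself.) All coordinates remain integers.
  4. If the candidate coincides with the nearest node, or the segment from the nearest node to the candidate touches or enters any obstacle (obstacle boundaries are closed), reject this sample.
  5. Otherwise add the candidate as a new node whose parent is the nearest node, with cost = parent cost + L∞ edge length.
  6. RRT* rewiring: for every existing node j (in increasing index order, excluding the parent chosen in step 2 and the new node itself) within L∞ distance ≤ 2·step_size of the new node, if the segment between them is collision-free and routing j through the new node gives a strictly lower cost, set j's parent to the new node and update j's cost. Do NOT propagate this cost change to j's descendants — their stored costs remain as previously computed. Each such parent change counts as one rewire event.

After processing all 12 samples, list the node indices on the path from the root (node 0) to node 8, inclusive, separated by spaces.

1. q=(18,10) nearest=0 d=17 new=(5,6) → add node 1 parent=0 cost=4
2. q=(12,12) nearest=1 d=7 new=(9,10) → add node 2 parent=1 cost=8
3. q=(23,4) nearest=2 d=14 new=(13,6) → add node 3 parent=2 cost=12
4. q=(30,3) nearest=3 d=17 new=(17,3) → add node 4 parent=3 cost=16
5. q=(33,6) nearest=4 d=16 new=(21,6) → add node 5 parent=4 cost=20
6. q=(19,6) nearest=5 d=2 new=(19,6) → add node 6 parent=5 cost=22
7. q=(35,4) nearest=5 d=14 new=(25,4) → add node 7 parent=5 cost=24
8. q=(22,2) nearest=7 d=3 new=(22,2) → add node 8 parent=7 cost=27
9. q=(8,1) nearest=1 d=5 new=(8,2) → add node 9 parent=1 cost=8
10. q=(11,7) nearest=3 d=2 new=(11,7) → add node 10 parent=3 cost=14
11. q=(7,2) nearest=9 d=1 new=(7,2) → add node 11 parent=9 cost=9
12. q=(26,8) nearest=7 d=4 new=(26,8) → add node 12 parent=7 cost=28

Path: 0 1 2 3 4 5 7 8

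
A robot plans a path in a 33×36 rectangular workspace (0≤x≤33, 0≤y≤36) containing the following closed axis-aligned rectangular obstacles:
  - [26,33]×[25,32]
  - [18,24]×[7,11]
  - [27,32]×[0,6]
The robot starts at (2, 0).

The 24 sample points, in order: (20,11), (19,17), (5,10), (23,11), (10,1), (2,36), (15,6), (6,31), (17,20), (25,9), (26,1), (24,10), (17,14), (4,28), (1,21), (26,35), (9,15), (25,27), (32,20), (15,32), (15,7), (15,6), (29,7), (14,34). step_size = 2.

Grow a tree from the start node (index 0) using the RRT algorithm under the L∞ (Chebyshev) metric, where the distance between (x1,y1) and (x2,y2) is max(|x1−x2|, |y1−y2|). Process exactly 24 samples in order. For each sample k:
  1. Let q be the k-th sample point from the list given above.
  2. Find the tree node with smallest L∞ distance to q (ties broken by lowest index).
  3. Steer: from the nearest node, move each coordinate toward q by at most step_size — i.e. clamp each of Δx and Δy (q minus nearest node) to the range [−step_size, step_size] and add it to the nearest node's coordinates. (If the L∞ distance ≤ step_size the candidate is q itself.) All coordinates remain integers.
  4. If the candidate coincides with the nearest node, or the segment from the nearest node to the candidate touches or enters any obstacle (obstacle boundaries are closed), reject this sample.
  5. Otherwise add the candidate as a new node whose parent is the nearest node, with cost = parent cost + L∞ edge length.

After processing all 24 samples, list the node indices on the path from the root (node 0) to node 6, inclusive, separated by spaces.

Path: 0 1 2 3 6

1. q=(20,11) nearest=0 d=18 new=(4,2) → add node 1 parent=0 cost=2
2. q=(19,17) nearest=1 d=15 new=(6,4) → add node 2 parent=1 cost=4
3. q=(5,10) nearest=2 d=6 new=(5,6) → add node 3 parent=2 cost=6
4. q=(23,11) nearest=2 d=17 new=(8,6) → add node 4 parent=2 cost=6
5. q=(10,1) nearest=2 d=4 new=(8,2) → add node 5 parent=2 cost=6
6. q=(2,36) nearest=3 d=30 new=(3,8) → add node 6 parent=3 cost=8
7. q=(15,6) nearest=4 d=7 new=(10,6) → add node 7 parent=4 cost=8
8. q=(6,31) nearest=6 d=23 new=(5,10) → add node 8 parent=6 cost=10
9. q=(17,20) nearest=8 d=12 new=(7,12) → add node 9 parent=8 cost=12
10. q=(25,9) nearest=7 d=15 new=(12,8) → add node 10 parent=7 cost=10
11. q=(26,1) nearest=10 d=14 new=(14,6) → add node 11 parent=10 cost=12
12. q=(24,10) nearest=11 d=10 new=(16,8) → add node 12 parent=11 cost=14
13. q=(17,14) nearest=10 d=6 new=(14,10) → add node 13 parent=10 cost=12
14. q=(4,28) nearest=9 d=16 new=(5,14) → add node 14 parent=9 cost=14
15. q=(1,21) nearest=14 d=7 new=(3,16) → add node 15 parent=14 cost=16
16. q=(26,35) nearest=14 d=21 new=(7,16) → add node 16 parent=14 cost=16
17. q=(9,15) nearest=16 d=2 new=(9,15) → add node 17 parent=16 cost=18
18. q=(25,27) nearest=17 d=16 new=(11,17) → add node 18 parent=17 cost=20
19. q=(32,20) nearest=12 d=16 new=(18,10) → blocked by [18,24]×[7,11], reject
20. q=(15,32) nearest=18 d=15 new=(13,19) → add node 19 parent=18 cost=22
21. q=(15,7) nearest=11 d=1 new=(15,7) → add node 20 parent=11 cost=13
22. q=(15,6) nearest=11 d=1 new=(15,6) → add node 21 parent=11 cost=13
23. q=(29,7) nearest=12 d=13 new=(18,7) → blocked by [18,24]×[7,11], reject
24. q=(14,34) nearest=19 d=15 new=(14,21) → add node 22 parent=19 cost=24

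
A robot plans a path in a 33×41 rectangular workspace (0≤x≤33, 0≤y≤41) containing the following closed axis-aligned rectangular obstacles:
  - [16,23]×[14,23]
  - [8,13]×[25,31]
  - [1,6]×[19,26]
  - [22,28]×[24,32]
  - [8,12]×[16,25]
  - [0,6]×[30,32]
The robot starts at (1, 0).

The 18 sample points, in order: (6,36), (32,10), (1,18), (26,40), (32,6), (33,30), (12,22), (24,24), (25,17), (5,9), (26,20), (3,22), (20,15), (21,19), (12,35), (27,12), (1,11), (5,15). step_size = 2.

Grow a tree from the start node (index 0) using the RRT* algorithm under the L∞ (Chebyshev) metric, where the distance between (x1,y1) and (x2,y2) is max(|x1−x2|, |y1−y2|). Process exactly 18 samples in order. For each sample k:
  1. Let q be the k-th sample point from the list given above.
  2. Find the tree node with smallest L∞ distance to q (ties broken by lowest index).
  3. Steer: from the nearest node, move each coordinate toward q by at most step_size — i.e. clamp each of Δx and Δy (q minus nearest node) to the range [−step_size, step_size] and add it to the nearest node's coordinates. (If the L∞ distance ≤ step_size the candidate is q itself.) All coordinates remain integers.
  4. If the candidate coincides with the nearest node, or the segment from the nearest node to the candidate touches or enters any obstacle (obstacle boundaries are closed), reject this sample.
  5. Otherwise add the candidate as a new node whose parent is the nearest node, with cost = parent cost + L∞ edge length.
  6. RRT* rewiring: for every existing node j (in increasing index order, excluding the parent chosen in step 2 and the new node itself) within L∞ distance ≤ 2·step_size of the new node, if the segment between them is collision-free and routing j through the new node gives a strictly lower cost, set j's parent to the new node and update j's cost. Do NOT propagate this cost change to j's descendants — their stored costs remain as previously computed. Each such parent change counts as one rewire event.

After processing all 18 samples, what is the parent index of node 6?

Parent of node 6: 5

1. q=(6,36) nearest=0 d=36 new=(3,2) → add node 1 parent=0 cost=2
2. q=(32,10) nearest=1 d=29 new=(5,4) → add node 2 parent=1 cost=4
3. q=(1,18) nearest=2 d=14 new=(3,6) → add node 3 parent=2 cost=6
4. q=(26,40) nearest=3 d=34 new=(5,8) → add node 4 parent=3 cost=8
5. q=(32,6) nearest=2 d=27 new=(7,6) → add node 5 parent=2 cost=6
6. q=(33,30) nearest=5 d=26 new=(9,8) → add node 6 parent=5 cost=8
7. q=(12,22) nearest=4 d=14 new=(7,10) → add node 7 parent=4 cost=10
8. q=(24,24) nearest=6 d=16 new=(11,10) → add node 8 parent=6 cost=10
9. q=(25,17) nearest=8 d=14 new=(13,12) → add node 9 parent=8 cost=12
10. q=(5,9) nearest=4 d=1 new=(5,9) → add node 10 parent=4 cost=9
11. q=(26,20) nearest=9 d=13 new=(15,14) → add node 11 parent=9 cost=14
12. q=(3,22) nearest=9 d=10 new=(11,14) → add node 12 parent=9 cost=14
13. q=(20,15) nearest=11 d=5 new=(17,15) → blocked by [16,23]×[14,23], reject
14. q=(21,19) nearest=11 d=6 new=(17,16) → blocked by [16,23]×[14,23], reject
15. q=(12,35) nearest=11 d=21 new=(13,16) → add node 13 parent=11 cost=16
16. q=(27,12) nearest=11 d=12 new=(17,12) → add node 14 parent=11 cost=16
17. q=(1,11) nearest=4 d=4 new=(3,10) → add node 15 parent=4 cost=10
18. q=(5,15) nearest=7 d=5 new=(5,12) → add node 16 parent=7 cost=12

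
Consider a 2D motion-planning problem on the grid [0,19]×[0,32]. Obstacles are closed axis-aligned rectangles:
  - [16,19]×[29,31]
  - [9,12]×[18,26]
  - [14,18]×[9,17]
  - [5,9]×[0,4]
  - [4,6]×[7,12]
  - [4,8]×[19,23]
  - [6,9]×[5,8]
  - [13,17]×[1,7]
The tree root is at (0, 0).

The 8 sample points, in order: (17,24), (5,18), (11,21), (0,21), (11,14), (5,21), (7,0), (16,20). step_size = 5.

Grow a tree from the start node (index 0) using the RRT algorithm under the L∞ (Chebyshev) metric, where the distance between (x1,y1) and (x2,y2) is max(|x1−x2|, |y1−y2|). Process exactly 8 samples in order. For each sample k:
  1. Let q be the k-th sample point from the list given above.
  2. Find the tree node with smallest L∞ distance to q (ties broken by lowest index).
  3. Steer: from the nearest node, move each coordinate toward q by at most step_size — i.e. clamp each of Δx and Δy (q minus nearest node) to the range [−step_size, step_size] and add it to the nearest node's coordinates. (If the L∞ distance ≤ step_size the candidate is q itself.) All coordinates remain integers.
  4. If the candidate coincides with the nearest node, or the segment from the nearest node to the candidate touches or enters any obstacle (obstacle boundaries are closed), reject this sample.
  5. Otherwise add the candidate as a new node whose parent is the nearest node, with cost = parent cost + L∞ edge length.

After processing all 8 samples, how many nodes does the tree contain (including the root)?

1. q=(17,24) nearest=0 d=24 new=(5,5) → add node 1 parent=0 cost=5
2. q=(5,18) nearest=1 d=13 new=(5,10) → blocked by [4,6]×[7,12], reject
3. q=(11,21) nearest=1 d=16 new=(10,10) → blocked by [6,9]×[5,8], reject
4. q=(0,21) nearest=1 d=16 new=(0,10) → add node 2 parent=1 cost=10
5. q=(11,14) nearest=1 d=9 new=(10,10) → blocked by [6,9]×[5,8], reject
6. q=(5,21) nearest=2 d=11 new=(5,15) → add node 3 parent=2 cost=15
7. q=(7,0) nearest=1 d=5 new=(7,0) → blocked by [5,9]×[0,4], reject
8. q=(16,20) nearest=3 d=11 new=(10,20) → blocked by [9,12]×[18,26], reject

Node count: 4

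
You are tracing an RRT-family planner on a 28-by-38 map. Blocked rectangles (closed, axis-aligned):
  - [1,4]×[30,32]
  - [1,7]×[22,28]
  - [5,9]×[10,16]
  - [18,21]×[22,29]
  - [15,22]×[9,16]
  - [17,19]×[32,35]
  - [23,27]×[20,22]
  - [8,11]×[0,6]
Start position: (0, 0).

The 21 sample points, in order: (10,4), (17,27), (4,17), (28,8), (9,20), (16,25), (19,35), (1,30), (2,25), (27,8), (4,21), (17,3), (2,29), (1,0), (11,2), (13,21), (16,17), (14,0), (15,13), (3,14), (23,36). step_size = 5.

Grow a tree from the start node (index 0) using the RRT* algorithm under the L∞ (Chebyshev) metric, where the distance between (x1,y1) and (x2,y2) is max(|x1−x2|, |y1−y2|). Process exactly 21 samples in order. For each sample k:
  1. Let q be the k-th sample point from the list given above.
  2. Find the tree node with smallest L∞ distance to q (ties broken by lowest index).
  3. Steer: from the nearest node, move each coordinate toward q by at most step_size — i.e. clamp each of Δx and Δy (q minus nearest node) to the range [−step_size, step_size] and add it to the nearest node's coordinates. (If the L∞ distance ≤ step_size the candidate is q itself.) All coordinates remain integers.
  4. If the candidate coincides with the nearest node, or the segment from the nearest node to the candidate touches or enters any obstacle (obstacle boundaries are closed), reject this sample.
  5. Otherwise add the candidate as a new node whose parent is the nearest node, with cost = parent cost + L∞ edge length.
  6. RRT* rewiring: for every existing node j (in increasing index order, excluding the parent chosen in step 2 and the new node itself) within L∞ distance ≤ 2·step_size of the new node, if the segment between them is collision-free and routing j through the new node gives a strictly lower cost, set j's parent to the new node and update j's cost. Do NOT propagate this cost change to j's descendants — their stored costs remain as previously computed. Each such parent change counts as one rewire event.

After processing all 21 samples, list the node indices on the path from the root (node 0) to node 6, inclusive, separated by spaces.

1. q=(10,4) nearest=0 d=10 new=(5,4) → add node 1 parent=0 cost=5
2. q=(17,27) nearest=1 d=23 new=(10,9) → add node 2 parent=1 cost=10
3. q=(4,17) nearest=2 d=8 new=(5,14) → blocked by [5,9]×[10,16], reject
4. q=(28,8) nearest=2 d=18 new=(15,8) → add node 3 parent=2 cost=15
5. q=(9,20) nearest=2 d=11 new=(9,14) → blocked by [5,9]×[10,16], reject
6. q=(16,25) nearest=2 d=16 new=(15,14) → blocked by [15,22]×[9,16], reject
7. q=(19,35) nearest=2 d=26 new=(15,14) → blocked by [15,22]×[9,16], reject
8. q=(1,30) nearest=2 d=21 new=(5,14) → blocked by [5,9]×[10,16], reject
9. q=(2,25) nearest=2 d=16 new=(5,14) → blocked by [5,9]×[10,16], reject
10. q=(27,8) nearest=3 d=12 new=(20,8) → add node 4 parent=3 cost=20
11. q=(4,21) nearest=2 d=12 new=(5,14) → blocked by [5,9]×[10,16], reject
12. q=(17,3) nearest=3 d=5 new=(17,3) → add node 5 parent=3 cost=20
13. q=(2,29) nearest=2 d=20 new=(5,14) → blocked by [5,9]×[10,16], reject
14. q=(1,0) nearest=0 d=1 new=(1,0) → add node 6 parent=0 cost=1
15. q=(11,2) nearest=1 d=6 new=(10,2) → blocked by [8,11]×[0,6], reject
16. q=(13,21) nearest=2 d=12 new=(13,14) → add node 7 parent=2 cost=15
17. q=(16,17) nearest=7 d=3 new=(16,17) → blocked by [15,22]×[9,16], reject
18. q=(14,0) nearest=5 d=3 new=(14,0) → add node 8 parent=5 cost=23
19. q=(15,13) nearest=7 d=2 new=(15,13) → blocked by [15,22]×[9,16], reject
20. q=(3,14) nearest=2 d=7 new=(5,14) → blocked by [5,9]×[10,16], reject
21. q=(23,36) nearest=7 d=22 new=(18,19) → blocked by [15,22]×[9,16], reject

Path: 0 6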